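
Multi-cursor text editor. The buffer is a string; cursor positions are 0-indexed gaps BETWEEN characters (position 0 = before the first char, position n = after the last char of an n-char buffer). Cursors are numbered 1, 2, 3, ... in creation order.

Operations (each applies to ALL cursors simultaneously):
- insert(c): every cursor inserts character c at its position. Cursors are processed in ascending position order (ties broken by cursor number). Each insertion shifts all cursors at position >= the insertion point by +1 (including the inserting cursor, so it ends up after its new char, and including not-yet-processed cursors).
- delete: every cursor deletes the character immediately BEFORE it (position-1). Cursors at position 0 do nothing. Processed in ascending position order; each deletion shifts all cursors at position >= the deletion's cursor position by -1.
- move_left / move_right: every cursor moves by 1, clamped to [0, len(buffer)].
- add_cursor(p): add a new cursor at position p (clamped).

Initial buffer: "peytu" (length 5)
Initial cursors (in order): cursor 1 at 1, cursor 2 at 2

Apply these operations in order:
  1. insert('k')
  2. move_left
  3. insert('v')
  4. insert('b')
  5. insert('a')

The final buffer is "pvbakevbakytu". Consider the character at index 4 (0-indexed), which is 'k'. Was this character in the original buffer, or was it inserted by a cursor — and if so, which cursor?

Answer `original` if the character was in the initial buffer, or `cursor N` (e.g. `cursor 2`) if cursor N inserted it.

After op 1 (insert('k')): buffer="pkekytu" (len 7), cursors c1@2 c2@4, authorship .1.2...
After op 2 (move_left): buffer="pkekytu" (len 7), cursors c1@1 c2@3, authorship .1.2...
After op 3 (insert('v')): buffer="pvkevkytu" (len 9), cursors c1@2 c2@5, authorship .11.22...
After op 4 (insert('b')): buffer="pvbkevbkytu" (len 11), cursors c1@3 c2@7, authorship .111.222...
After op 5 (insert('a')): buffer="pvbakevbakytu" (len 13), cursors c1@4 c2@9, authorship .1111.2222...
Authorship (.=original, N=cursor N): . 1 1 1 1 . 2 2 2 2 . . .
Index 4: author = 1

Answer: cursor 1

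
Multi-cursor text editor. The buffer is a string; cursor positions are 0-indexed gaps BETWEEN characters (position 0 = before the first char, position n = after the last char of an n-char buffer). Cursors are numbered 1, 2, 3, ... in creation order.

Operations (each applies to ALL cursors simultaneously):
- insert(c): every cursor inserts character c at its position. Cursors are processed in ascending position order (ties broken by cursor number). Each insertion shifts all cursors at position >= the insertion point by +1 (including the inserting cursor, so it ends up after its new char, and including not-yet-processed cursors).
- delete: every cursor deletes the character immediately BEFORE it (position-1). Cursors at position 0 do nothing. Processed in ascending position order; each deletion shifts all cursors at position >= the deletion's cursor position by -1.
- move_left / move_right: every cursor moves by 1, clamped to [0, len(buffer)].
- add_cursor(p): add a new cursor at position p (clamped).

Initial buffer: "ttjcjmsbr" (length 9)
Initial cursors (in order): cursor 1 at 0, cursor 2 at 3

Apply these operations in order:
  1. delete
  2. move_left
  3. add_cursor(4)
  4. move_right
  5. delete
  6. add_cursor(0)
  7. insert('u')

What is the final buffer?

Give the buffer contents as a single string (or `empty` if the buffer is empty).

After op 1 (delete): buffer="ttcjmsbr" (len 8), cursors c1@0 c2@2, authorship ........
After op 2 (move_left): buffer="ttcjmsbr" (len 8), cursors c1@0 c2@1, authorship ........
After op 3 (add_cursor(4)): buffer="ttcjmsbr" (len 8), cursors c1@0 c2@1 c3@4, authorship ........
After op 4 (move_right): buffer="ttcjmsbr" (len 8), cursors c1@1 c2@2 c3@5, authorship ........
After op 5 (delete): buffer="cjsbr" (len 5), cursors c1@0 c2@0 c3@2, authorship .....
After op 6 (add_cursor(0)): buffer="cjsbr" (len 5), cursors c1@0 c2@0 c4@0 c3@2, authorship .....
After op 7 (insert('u')): buffer="uuucjusbr" (len 9), cursors c1@3 c2@3 c4@3 c3@6, authorship 124..3...

Answer: uuucjusbr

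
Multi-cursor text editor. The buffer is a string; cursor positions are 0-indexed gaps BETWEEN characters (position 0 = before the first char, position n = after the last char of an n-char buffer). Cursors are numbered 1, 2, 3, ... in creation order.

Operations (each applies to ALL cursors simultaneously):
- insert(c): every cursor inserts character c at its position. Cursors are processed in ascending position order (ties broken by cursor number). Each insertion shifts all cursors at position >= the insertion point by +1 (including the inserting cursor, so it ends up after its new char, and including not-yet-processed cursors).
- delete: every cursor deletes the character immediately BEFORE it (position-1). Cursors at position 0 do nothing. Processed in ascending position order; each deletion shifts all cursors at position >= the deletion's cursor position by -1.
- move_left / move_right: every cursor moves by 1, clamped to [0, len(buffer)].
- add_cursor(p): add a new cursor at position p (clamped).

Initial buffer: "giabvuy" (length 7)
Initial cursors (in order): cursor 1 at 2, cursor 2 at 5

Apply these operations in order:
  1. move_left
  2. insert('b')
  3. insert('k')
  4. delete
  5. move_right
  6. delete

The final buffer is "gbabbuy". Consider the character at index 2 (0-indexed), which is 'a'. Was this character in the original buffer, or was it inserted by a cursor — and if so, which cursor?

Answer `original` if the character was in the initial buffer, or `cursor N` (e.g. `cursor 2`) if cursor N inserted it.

After op 1 (move_left): buffer="giabvuy" (len 7), cursors c1@1 c2@4, authorship .......
After op 2 (insert('b')): buffer="gbiabbvuy" (len 9), cursors c1@2 c2@6, authorship .1...2...
After op 3 (insert('k')): buffer="gbkiabbkvuy" (len 11), cursors c1@3 c2@8, authorship .11...22...
After op 4 (delete): buffer="gbiabbvuy" (len 9), cursors c1@2 c2@6, authorship .1...2...
After op 5 (move_right): buffer="gbiabbvuy" (len 9), cursors c1@3 c2@7, authorship .1...2...
After op 6 (delete): buffer="gbabbuy" (len 7), cursors c1@2 c2@5, authorship .1..2..
Authorship (.=original, N=cursor N): . 1 . . 2 . .
Index 2: author = original

Answer: original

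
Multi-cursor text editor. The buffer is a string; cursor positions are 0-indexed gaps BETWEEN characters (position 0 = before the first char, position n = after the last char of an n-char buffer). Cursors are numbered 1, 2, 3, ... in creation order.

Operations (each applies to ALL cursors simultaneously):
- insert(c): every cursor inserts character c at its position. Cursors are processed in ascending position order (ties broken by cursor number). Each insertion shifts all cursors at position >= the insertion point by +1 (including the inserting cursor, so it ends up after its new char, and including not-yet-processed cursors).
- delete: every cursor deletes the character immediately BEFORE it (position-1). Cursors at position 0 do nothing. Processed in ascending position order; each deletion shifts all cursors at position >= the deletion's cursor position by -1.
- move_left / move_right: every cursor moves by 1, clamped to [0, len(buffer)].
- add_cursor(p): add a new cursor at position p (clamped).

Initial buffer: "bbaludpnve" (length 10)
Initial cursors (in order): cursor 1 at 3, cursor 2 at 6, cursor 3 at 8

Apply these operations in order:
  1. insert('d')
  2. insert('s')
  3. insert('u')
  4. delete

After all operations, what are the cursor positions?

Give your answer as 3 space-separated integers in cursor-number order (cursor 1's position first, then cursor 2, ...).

Answer: 5 10 14

Derivation:
After op 1 (insert('d')): buffer="bbadluddpndve" (len 13), cursors c1@4 c2@8 c3@11, authorship ...1...2..3..
After op 2 (insert('s')): buffer="bbadsluddspndsve" (len 16), cursors c1@5 c2@10 c3@14, authorship ...11...22..33..
After op 3 (insert('u')): buffer="bbadsuluddsupndsuve" (len 19), cursors c1@6 c2@12 c3@17, authorship ...111...222..333..
After op 4 (delete): buffer="bbadsluddspndsve" (len 16), cursors c1@5 c2@10 c3@14, authorship ...11...22..33..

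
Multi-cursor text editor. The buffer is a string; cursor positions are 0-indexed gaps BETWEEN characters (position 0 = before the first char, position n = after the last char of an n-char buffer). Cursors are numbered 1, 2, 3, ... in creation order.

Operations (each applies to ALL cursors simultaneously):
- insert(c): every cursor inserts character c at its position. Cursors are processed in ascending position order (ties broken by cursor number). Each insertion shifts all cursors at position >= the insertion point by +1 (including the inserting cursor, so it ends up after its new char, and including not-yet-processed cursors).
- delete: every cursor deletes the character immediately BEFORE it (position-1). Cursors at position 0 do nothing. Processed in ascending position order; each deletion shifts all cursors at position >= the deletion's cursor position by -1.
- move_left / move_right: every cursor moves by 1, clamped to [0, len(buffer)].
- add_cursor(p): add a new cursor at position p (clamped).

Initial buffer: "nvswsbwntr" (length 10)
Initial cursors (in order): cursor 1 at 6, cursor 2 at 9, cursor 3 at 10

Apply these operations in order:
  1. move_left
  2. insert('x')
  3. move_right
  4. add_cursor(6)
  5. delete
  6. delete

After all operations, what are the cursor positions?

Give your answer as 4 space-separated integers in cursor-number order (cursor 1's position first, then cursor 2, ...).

After op 1 (move_left): buffer="nvswsbwntr" (len 10), cursors c1@5 c2@8 c3@9, authorship ..........
After op 2 (insert('x')): buffer="nvswsxbwnxtxr" (len 13), cursors c1@6 c2@10 c3@12, authorship .....1...2.3.
After op 3 (move_right): buffer="nvswsxbwnxtxr" (len 13), cursors c1@7 c2@11 c3@13, authorship .....1...2.3.
After op 4 (add_cursor(6)): buffer="nvswsxbwnxtxr" (len 13), cursors c4@6 c1@7 c2@11 c3@13, authorship .....1...2.3.
After op 5 (delete): buffer="nvswswnxx" (len 9), cursors c1@5 c4@5 c2@8 c3@9, authorship .......23
After op 6 (delete): buffer="nvswn" (len 5), cursors c1@3 c4@3 c2@5 c3@5, authorship .....

Answer: 3 5 5 3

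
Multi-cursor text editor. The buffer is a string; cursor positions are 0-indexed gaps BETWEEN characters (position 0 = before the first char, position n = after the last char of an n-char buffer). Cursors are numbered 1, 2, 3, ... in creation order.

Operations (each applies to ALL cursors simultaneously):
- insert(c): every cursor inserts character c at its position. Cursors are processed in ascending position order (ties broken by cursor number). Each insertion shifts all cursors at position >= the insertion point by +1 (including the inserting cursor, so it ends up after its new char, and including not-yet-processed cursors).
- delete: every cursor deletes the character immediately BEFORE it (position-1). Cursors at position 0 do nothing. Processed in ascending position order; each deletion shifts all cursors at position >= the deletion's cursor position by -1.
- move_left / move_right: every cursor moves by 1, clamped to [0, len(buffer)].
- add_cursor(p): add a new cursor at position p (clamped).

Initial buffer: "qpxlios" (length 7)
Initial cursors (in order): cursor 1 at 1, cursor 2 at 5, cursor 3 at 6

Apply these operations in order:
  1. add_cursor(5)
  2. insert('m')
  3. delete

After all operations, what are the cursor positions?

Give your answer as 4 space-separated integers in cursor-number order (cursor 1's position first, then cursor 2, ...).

Answer: 1 5 6 5

Derivation:
After op 1 (add_cursor(5)): buffer="qpxlios" (len 7), cursors c1@1 c2@5 c4@5 c3@6, authorship .......
After op 2 (insert('m')): buffer="qmpxlimmoms" (len 11), cursors c1@2 c2@8 c4@8 c3@10, authorship .1....24.3.
After op 3 (delete): buffer="qpxlios" (len 7), cursors c1@1 c2@5 c4@5 c3@6, authorship .......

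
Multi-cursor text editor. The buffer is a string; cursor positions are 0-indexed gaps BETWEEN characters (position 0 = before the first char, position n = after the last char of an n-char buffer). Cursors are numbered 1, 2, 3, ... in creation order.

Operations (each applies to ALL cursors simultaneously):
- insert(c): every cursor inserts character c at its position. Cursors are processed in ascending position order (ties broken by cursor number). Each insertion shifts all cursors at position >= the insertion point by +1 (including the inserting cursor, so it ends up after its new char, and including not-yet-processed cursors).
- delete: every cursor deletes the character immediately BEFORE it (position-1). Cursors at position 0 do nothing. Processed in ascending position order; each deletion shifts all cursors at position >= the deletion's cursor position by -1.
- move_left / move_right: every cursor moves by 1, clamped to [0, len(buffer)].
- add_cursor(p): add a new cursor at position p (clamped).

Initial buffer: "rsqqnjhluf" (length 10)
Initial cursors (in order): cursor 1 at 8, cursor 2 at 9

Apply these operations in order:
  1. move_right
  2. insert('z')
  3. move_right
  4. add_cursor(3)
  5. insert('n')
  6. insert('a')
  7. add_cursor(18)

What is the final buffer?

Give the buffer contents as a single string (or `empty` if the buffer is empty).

After op 1 (move_right): buffer="rsqqnjhluf" (len 10), cursors c1@9 c2@10, authorship ..........
After op 2 (insert('z')): buffer="rsqqnjhluzfz" (len 12), cursors c1@10 c2@12, authorship .........1.2
After op 3 (move_right): buffer="rsqqnjhluzfz" (len 12), cursors c1@11 c2@12, authorship .........1.2
After op 4 (add_cursor(3)): buffer="rsqqnjhluzfz" (len 12), cursors c3@3 c1@11 c2@12, authorship .........1.2
After op 5 (insert('n')): buffer="rsqnqnjhluzfnzn" (len 15), cursors c3@4 c1@13 c2@15, authorship ...3......1.122
After op 6 (insert('a')): buffer="rsqnaqnjhluzfnazna" (len 18), cursors c3@5 c1@15 c2@18, authorship ...33......1.11222
After op 7 (add_cursor(18)): buffer="rsqnaqnjhluzfnazna" (len 18), cursors c3@5 c1@15 c2@18 c4@18, authorship ...33......1.11222

Answer: rsqnaqnjhluzfnazna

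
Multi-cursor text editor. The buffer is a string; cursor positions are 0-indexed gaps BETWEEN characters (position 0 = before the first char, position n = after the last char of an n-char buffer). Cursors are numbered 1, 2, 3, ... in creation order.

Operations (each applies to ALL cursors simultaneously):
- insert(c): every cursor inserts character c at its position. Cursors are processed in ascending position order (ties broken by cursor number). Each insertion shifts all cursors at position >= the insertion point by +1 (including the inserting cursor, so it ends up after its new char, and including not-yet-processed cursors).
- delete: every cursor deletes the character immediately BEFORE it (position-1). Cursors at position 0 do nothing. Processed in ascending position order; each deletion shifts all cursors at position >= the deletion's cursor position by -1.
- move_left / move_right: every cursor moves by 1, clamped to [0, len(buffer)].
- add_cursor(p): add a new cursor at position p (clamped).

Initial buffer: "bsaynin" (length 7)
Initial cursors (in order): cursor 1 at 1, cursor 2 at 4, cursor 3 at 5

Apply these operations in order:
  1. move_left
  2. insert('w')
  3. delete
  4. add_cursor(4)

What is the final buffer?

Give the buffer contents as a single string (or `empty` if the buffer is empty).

Answer: bsaynin

Derivation:
After op 1 (move_left): buffer="bsaynin" (len 7), cursors c1@0 c2@3 c3@4, authorship .......
After op 2 (insert('w')): buffer="wbsawywnin" (len 10), cursors c1@1 c2@5 c3@7, authorship 1...2.3...
After op 3 (delete): buffer="bsaynin" (len 7), cursors c1@0 c2@3 c3@4, authorship .......
After op 4 (add_cursor(4)): buffer="bsaynin" (len 7), cursors c1@0 c2@3 c3@4 c4@4, authorship .......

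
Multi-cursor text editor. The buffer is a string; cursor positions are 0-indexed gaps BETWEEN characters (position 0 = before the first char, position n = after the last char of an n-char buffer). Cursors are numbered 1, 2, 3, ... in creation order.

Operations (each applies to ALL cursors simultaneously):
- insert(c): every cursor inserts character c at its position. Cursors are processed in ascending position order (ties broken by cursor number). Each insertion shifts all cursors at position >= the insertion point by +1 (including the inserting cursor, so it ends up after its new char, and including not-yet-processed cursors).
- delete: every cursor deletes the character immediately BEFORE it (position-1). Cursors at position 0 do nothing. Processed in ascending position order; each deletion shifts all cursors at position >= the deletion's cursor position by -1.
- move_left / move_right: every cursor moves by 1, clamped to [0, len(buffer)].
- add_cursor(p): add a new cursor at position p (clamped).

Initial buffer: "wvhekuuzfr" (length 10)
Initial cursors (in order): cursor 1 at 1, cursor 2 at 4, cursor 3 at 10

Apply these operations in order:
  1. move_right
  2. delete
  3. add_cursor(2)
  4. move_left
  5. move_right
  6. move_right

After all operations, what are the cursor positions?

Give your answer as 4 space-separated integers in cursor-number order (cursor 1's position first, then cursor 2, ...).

Answer: 2 4 7 3

Derivation:
After op 1 (move_right): buffer="wvhekuuzfr" (len 10), cursors c1@2 c2@5 c3@10, authorship ..........
After op 2 (delete): buffer="wheuuzf" (len 7), cursors c1@1 c2@3 c3@7, authorship .......
After op 3 (add_cursor(2)): buffer="wheuuzf" (len 7), cursors c1@1 c4@2 c2@3 c3@7, authorship .......
After op 4 (move_left): buffer="wheuuzf" (len 7), cursors c1@0 c4@1 c2@2 c3@6, authorship .......
After op 5 (move_right): buffer="wheuuzf" (len 7), cursors c1@1 c4@2 c2@3 c3@7, authorship .......
After op 6 (move_right): buffer="wheuuzf" (len 7), cursors c1@2 c4@3 c2@4 c3@7, authorship .......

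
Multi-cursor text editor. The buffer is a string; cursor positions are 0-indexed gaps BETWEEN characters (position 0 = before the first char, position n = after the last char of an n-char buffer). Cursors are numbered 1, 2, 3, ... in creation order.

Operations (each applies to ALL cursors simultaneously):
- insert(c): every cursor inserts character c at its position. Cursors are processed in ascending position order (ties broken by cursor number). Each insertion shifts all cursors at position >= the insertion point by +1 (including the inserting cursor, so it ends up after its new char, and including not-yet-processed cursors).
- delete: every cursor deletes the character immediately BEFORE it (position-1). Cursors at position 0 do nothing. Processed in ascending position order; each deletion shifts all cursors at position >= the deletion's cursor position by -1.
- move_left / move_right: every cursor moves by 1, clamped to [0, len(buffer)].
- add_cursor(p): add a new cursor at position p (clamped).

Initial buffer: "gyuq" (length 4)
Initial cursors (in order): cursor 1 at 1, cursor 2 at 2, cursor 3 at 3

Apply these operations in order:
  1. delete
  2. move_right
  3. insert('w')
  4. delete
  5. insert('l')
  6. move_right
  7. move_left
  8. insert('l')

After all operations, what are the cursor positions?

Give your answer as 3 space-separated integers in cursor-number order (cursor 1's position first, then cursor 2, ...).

After op 1 (delete): buffer="q" (len 1), cursors c1@0 c2@0 c3@0, authorship .
After op 2 (move_right): buffer="q" (len 1), cursors c1@1 c2@1 c3@1, authorship .
After op 3 (insert('w')): buffer="qwww" (len 4), cursors c1@4 c2@4 c3@4, authorship .123
After op 4 (delete): buffer="q" (len 1), cursors c1@1 c2@1 c3@1, authorship .
After op 5 (insert('l')): buffer="qlll" (len 4), cursors c1@4 c2@4 c3@4, authorship .123
After op 6 (move_right): buffer="qlll" (len 4), cursors c1@4 c2@4 c3@4, authorship .123
After op 7 (move_left): buffer="qlll" (len 4), cursors c1@3 c2@3 c3@3, authorship .123
After op 8 (insert('l')): buffer="qllllll" (len 7), cursors c1@6 c2@6 c3@6, authorship .121233

Answer: 6 6 6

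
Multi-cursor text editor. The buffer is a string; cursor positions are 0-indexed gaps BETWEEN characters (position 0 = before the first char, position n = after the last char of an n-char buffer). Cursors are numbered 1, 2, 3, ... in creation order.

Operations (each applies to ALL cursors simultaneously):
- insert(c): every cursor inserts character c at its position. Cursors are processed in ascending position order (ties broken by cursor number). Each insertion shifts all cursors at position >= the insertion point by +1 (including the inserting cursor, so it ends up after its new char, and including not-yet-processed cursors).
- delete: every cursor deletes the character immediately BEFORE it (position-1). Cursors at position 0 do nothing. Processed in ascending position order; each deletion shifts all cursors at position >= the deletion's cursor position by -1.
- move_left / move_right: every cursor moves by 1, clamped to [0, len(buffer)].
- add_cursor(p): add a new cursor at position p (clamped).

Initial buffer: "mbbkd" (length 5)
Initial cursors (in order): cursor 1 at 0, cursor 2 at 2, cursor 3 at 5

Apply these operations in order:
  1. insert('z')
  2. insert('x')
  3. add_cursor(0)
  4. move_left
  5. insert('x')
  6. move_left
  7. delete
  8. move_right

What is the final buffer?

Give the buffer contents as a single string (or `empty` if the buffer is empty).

Answer: xxxmbxxbkdxx

Derivation:
After op 1 (insert('z')): buffer="zmbzbkdz" (len 8), cursors c1@1 c2@4 c3@8, authorship 1..2...3
After op 2 (insert('x')): buffer="zxmbzxbkdzx" (len 11), cursors c1@2 c2@6 c3@11, authorship 11..22...33
After op 3 (add_cursor(0)): buffer="zxmbzxbkdzx" (len 11), cursors c4@0 c1@2 c2@6 c3@11, authorship 11..22...33
After op 4 (move_left): buffer="zxmbzxbkdzx" (len 11), cursors c4@0 c1@1 c2@5 c3@10, authorship 11..22...33
After op 5 (insert('x')): buffer="xzxxmbzxxbkdzxx" (len 15), cursors c4@1 c1@3 c2@8 c3@14, authorship 4111..222...333
After op 6 (move_left): buffer="xzxxmbzxxbkdzxx" (len 15), cursors c4@0 c1@2 c2@7 c3@13, authorship 4111..222...333
After op 7 (delete): buffer="xxxmbxxbkdxx" (len 12), cursors c4@0 c1@1 c2@5 c3@10, authorship 411..22...33
After op 8 (move_right): buffer="xxxmbxxbkdxx" (len 12), cursors c4@1 c1@2 c2@6 c3@11, authorship 411..22...33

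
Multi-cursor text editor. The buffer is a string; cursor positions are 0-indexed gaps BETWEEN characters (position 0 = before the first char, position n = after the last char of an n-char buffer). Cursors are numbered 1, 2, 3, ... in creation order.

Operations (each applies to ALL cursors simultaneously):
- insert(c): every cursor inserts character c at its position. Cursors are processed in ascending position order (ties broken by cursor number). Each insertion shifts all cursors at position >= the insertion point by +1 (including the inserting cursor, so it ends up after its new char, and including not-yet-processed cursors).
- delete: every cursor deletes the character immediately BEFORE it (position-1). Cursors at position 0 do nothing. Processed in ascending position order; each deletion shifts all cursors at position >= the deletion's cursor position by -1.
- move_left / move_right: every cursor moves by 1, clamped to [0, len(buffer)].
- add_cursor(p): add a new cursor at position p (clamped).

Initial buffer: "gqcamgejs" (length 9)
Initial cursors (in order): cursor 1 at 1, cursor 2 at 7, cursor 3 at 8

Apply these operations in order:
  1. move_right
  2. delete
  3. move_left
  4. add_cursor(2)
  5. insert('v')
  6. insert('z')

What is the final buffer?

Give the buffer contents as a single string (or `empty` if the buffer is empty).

After op 1 (move_right): buffer="gqcamgejs" (len 9), cursors c1@2 c2@8 c3@9, authorship .........
After op 2 (delete): buffer="gcamge" (len 6), cursors c1@1 c2@6 c3@6, authorship ......
After op 3 (move_left): buffer="gcamge" (len 6), cursors c1@0 c2@5 c3@5, authorship ......
After op 4 (add_cursor(2)): buffer="gcamge" (len 6), cursors c1@0 c4@2 c2@5 c3@5, authorship ......
After op 5 (insert('v')): buffer="vgcvamgvve" (len 10), cursors c1@1 c4@4 c2@9 c3@9, authorship 1..4...23.
After op 6 (insert('z')): buffer="vzgcvzamgvvzze" (len 14), cursors c1@2 c4@6 c2@13 c3@13, authorship 11..44...2323.

Answer: vzgcvzamgvvzze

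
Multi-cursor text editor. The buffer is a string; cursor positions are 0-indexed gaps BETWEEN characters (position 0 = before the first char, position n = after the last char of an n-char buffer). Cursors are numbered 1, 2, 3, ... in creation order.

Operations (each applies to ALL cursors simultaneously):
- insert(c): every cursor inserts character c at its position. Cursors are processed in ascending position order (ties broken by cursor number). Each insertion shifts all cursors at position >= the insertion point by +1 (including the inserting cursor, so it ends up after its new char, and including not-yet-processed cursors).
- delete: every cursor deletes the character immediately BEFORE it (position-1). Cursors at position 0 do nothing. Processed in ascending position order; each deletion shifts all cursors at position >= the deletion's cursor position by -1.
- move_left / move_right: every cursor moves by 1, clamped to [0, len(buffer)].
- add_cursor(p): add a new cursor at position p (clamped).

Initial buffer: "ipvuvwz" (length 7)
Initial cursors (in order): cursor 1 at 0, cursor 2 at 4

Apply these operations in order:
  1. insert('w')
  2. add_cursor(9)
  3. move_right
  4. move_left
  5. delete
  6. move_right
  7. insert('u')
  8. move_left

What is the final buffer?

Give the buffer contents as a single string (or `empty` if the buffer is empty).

After op 1 (insert('w')): buffer="wipvuwvwz" (len 9), cursors c1@1 c2@6, authorship 1....2...
After op 2 (add_cursor(9)): buffer="wipvuwvwz" (len 9), cursors c1@1 c2@6 c3@9, authorship 1....2...
After op 3 (move_right): buffer="wipvuwvwz" (len 9), cursors c1@2 c2@7 c3@9, authorship 1....2...
After op 4 (move_left): buffer="wipvuwvwz" (len 9), cursors c1@1 c2@6 c3@8, authorship 1....2...
After op 5 (delete): buffer="ipvuvz" (len 6), cursors c1@0 c2@4 c3@5, authorship ......
After op 6 (move_right): buffer="ipvuvz" (len 6), cursors c1@1 c2@5 c3@6, authorship ......
After op 7 (insert('u')): buffer="iupvuvuzu" (len 9), cursors c1@2 c2@7 c3@9, authorship .1....2.3
After op 8 (move_left): buffer="iupvuvuzu" (len 9), cursors c1@1 c2@6 c3@8, authorship .1....2.3

Answer: iupvuvuzu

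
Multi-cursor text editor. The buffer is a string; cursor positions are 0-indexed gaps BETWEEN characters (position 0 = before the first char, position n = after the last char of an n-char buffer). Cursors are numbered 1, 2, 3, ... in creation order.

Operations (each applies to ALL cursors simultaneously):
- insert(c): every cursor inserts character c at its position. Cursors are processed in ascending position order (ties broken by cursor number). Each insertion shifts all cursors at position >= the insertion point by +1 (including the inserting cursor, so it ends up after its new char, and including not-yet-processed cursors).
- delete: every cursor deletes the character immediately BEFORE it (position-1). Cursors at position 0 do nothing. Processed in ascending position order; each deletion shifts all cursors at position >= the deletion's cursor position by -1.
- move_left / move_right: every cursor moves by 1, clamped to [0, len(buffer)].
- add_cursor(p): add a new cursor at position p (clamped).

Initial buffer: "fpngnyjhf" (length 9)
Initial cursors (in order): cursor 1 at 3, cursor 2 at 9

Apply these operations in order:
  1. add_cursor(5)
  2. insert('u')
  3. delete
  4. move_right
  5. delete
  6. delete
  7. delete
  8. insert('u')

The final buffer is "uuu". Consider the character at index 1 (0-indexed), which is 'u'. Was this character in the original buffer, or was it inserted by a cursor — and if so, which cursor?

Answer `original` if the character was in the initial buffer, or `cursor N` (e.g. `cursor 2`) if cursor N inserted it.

Answer: cursor 2

Derivation:
After op 1 (add_cursor(5)): buffer="fpngnyjhf" (len 9), cursors c1@3 c3@5 c2@9, authorship .........
After op 2 (insert('u')): buffer="fpnugnuyjhfu" (len 12), cursors c1@4 c3@7 c2@12, authorship ...1..3....2
After op 3 (delete): buffer="fpngnyjhf" (len 9), cursors c1@3 c3@5 c2@9, authorship .........
After op 4 (move_right): buffer="fpngnyjhf" (len 9), cursors c1@4 c3@6 c2@9, authorship .........
After op 5 (delete): buffer="fpnnjh" (len 6), cursors c1@3 c3@4 c2@6, authorship ......
After op 6 (delete): buffer="fpj" (len 3), cursors c1@2 c3@2 c2@3, authorship ...
After op 7 (delete): buffer="" (len 0), cursors c1@0 c2@0 c3@0, authorship 
After op 8 (insert('u')): buffer="uuu" (len 3), cursors c1@3 c2@3 c3@3, authorship 123
Authorship (.=original, N=cursor N): 1 2 3
Index 1: author = 2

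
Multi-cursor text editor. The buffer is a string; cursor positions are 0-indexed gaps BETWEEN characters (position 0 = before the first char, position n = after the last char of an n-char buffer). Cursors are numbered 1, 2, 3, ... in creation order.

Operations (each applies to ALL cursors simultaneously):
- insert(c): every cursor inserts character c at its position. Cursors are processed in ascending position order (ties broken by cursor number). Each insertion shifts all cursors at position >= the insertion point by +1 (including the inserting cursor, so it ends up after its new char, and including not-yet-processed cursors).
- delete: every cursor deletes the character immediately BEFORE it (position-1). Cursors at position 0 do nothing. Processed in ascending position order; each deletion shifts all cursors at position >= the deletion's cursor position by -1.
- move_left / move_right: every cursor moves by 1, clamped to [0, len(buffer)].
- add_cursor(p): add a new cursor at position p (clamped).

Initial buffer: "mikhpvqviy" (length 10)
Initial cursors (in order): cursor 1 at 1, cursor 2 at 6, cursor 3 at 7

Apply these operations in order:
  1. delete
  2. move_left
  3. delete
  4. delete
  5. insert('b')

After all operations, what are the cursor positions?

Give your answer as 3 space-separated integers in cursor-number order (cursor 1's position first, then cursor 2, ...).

After op 1 (delete): buffer="ikhpviy" (len 7), cursors c1@0 c2@4 c3@4, authorship .......
After op 2 (move_left): buffer="ikhpviy" (len 7), cursors c1@0 c2@3 c3@3, authorship .......
After op 3 (delete): buffer="ipviy" (len 5), cursors c1@0 c2@1 c3@1, authorship .....
After op 4 (delete): buffer="pviy" (len 4), cursors c1@0 c2@0 c3@0, authorship ....
After op 5 (insert('b')): buffer="bbbpviy" (len 7), cursors c1@3 c2@3 c3@3, authorship 123....

Answer: 3 3 3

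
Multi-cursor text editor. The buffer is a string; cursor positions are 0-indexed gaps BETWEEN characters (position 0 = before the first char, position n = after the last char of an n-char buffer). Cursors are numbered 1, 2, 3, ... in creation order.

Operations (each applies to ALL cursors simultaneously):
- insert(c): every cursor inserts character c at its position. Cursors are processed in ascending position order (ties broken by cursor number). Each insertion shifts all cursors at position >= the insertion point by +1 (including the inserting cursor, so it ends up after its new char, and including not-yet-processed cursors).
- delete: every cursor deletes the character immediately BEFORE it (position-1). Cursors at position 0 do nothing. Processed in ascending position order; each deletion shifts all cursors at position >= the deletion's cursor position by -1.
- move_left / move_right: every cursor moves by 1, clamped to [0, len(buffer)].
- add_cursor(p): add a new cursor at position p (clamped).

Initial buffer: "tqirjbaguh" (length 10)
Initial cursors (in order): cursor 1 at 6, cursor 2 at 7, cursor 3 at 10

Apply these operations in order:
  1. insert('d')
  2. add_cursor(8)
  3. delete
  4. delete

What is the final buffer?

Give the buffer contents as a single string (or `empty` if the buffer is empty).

Answer: tqigu

Derivation:
After op 1 (insert('d')): buffer="tqirjbdadguhd" (len 13), cursors c1@7 c2@9 c3@13, authorship ......1.2...3
After op 2 (add_cursor(8)): buffer="tqirjbdadguhd" (len 13), cursors c1@7 c4@8 c2@9 c3@13, authorship ......1.2...3
After op 3 (delete): buffer="tqirjbguh" (len 9), cursors c1@6 c2@6 c4@6 c3@9, authorship .........
After op 4 (delete): buffer="tqigu" (len 5), cursors c1@3 c2@3 c4@3 c3@5, authorship .....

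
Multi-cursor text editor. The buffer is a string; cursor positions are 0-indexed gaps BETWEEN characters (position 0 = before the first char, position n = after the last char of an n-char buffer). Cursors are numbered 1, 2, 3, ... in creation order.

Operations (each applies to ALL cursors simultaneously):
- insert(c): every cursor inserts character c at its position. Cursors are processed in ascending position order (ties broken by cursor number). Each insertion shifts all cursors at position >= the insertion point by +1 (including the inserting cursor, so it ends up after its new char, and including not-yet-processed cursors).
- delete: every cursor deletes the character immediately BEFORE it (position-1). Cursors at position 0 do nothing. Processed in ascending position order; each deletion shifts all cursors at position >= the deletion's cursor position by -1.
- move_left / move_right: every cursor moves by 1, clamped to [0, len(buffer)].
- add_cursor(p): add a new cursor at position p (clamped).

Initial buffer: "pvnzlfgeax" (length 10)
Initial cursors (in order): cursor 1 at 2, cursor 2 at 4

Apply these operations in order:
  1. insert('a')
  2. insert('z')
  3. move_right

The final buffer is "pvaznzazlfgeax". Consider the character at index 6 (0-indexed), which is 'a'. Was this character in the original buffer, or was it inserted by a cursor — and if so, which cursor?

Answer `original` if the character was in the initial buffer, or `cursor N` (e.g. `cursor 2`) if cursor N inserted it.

After op 1 (insert('a')): buffer="pvanzalfgeax" (len 12), cursors c1@3 c2@6, authorship ..1..2......
After op 2 (insert('z')): buffer="pvaznzazlfgeax" (len 14), cursors c1@4 c2@8, authorship ..11..22......
After op 3 (move_right): buffer="pvaznzazlfgeax" (len 14), cursors c1@5 c2@9, authorship ..11..22......
Authorship (.=original, N=cursor N): . . 1 1 . . 2 2 . . . . . .
Index 6: author = 2

Answer: cursor 2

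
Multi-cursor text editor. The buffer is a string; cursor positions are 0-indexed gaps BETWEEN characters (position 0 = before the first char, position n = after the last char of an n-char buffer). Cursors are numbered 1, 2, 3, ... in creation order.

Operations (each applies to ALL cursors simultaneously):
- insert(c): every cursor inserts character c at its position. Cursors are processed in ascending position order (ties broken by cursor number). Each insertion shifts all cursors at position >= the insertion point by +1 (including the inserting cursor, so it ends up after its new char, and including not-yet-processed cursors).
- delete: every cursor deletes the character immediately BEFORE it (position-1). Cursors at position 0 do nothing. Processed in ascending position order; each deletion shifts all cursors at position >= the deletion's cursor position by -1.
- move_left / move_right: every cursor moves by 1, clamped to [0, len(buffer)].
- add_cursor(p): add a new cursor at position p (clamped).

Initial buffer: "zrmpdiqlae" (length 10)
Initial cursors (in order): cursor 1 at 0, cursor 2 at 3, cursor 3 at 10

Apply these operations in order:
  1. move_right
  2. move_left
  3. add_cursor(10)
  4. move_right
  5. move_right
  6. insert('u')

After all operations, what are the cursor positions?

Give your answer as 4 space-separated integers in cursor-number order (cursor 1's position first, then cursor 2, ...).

Answer: 3 7 14 14

Derivation:
After op 1 (move_right): buffer="zrmpdiqlae" (len 10), cursors c1@1 c2@4 c3@10, authorship ..........
After op 2 (move_left): buffer="zrmpdiqlae" (len 10), cursors c1@0 c2@3 c3@9, authorship ..........
After op 3 (add_cursor(10)): buffer="zrmpdiqlae" (len 10), cursors c1@0 c2@3 c3@9 c4@10, authorship ..........
After op 4 (move_right): buffer="zrmpdiqlae" (len 10), cursors c1@1 c2@4 c3@10 c4@10, authorship ..........
After op 5 (move_right): buffer="zrmpdiqlae" (len 10), cursors c1@2 c2@5 c3@10 c4@10, authorship ..........
After op 6 (insert('u')): buffer="zrumpduiqlaeuu" (len 14), cursors c1@3 c2@7 c3@14 c4@14, authorship ..1...2.....34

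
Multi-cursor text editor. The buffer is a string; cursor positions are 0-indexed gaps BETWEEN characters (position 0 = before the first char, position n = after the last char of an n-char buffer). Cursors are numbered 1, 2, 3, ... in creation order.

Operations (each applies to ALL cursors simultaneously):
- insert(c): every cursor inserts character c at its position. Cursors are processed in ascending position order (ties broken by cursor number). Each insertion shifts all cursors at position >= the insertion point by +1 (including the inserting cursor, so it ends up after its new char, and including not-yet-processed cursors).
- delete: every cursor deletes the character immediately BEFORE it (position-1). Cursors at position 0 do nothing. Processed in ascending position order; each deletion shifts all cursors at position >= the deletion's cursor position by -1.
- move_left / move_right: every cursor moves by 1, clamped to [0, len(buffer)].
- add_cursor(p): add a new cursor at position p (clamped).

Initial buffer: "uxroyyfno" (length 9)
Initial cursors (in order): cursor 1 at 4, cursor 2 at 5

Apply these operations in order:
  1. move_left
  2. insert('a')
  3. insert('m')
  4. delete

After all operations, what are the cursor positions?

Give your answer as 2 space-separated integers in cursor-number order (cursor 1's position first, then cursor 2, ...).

Answer: 4 6

Derivation:
After op 1 (move_left): buffer="uxroyyfno" (len 9), cursors c1@3 c2@4, authorship .........
After op 2 (insert('a')): buffer="uxraoayyfno" (len 11), cursors c1@4 c2@6, authorship ...1.2.....
After op 3 (insert('m')): buffer="uxramoamyyfno" (len 13), cursors c1@5 c2@8, authorship ...11.22.....
After op 4 (delete): buffer="uxraoayyfno" (len 11), cursors c1@4 c2@6, authorship ...1.2.....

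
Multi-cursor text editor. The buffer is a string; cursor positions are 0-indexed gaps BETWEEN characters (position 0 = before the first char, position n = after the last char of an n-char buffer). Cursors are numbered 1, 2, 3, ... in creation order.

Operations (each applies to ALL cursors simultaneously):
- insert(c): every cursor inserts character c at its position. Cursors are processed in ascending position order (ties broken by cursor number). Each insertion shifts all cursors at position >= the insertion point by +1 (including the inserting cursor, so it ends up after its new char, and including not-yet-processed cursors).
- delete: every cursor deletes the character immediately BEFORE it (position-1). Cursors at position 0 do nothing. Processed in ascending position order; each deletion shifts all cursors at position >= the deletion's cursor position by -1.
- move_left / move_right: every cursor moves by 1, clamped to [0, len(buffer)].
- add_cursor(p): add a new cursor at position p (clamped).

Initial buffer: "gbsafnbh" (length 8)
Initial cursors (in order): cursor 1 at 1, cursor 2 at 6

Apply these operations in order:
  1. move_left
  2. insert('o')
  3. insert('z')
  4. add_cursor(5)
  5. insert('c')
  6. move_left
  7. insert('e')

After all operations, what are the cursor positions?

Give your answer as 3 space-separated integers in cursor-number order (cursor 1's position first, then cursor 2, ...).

Answer: 3 14 8

Derivation:
After op 1 (move_left): buffer="gbsafnbh" (len 8), cursors c1@0 c2@5, authorship ........
After op 2 (insert('o')): buffer="ogbsafonbh" (len 10), cursors c1@1 c2@7, authorship 1.....2...
After op 3 (insert('z')): buffer="ozgbsafoznbh" (len 12), cursors c1@2 c2@9, authorship 11.....22...
After op 4 (add_cursor(5)): buffer="ozgbsafoznbh" (len 12), cursors c1@2 c3@5 c2@9, authorship 11.....22...
After op 5 (insert('c')): buffer="ozcgbscafozcnbh" (len 15), cursors c1@3 c3@7 c2@12, authorship 111...3..222...
After op 6 (move_left): buffer="ozcgbscafozcnbh" (len 15), cursors c1@2 c3@6 c2@11, authorship 111...3..222...
After op 7 (insert('e')): buffer="ozecgbsecafozecnbh" (len 18), cursors c1@3 c3@8 c2@14, authorship 1111...33..2222...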